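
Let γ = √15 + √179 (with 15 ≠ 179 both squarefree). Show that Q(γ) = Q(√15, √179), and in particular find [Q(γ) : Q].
[Q(γ) : Q] = 4 (equivalently, Q(γ) = Q(√15, √179))

Obviously Q(γ) ⊆ Q(√15, √179), and [Q(√15, √179):Q] = 4 (since 15, 179 are distinct squarefree integers > 1 with 2685 not a perfect square). To show equality we compute the minimal polynomial of γ. From γ = √15 + √179: γ^2 = 15 + 2√(2685) + 179 = 194 + 2√(2685), so γ^2 - 194 = 2√(2685); squaring, (γ^2 - 194)^2 = 4·2685, i.e. γ^4 - 388γ^2 + 37636 - 10740 = 0, i.e. γ^4 - 388γ^2 + 26896 = 0. So γ is a root of x^4 - 388x^2 + 26896. This polynomial is irreducible over Q: it has no rational root (each ±√15 ± √179 is irrational), and any factorization into two quadratics over Q would force √(2685) ∈ Q (pairing opposite roots) or √15, √179 ∈ Q (other pairings), all impossible. Hence [Q(γ):Q] = 4 = [Q(√15, √179):Q], so Q(γ) = Q(√15, √179).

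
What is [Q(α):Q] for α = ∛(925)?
[Q(α):Q] = 3

The minimal polynomial of α is x^3 - 925, irreducible over Q since 925 is not a perfect cube (so x^3 - 925 has no rational root). Hence [Q(α):Q] = deg(m_α) = 3.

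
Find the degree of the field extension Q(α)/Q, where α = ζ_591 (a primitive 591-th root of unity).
[Q(α):Q] = 392

The minimal polynomial of ζ_591 over Q is the 591-th cyclotomic polynomial Φ_591(x), which is irreducible over Q and has degree φ(591) = 392. Hence [Q(α):Q] = φ(591) = 392.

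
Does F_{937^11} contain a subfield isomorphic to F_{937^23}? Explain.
No: F_{937^23} is not a subfield of F_{937^11}

F_{p^m} embeds in F_{p^n} iff m | n. Here 23 ∤ 11 (since 11 = 0·23 + 11 with remainder 11 ≠ 0), so F_{937^23} is not a subfield of F_{937^11}. Equivalently: if it were, the tower law would give 23 = [F_{937^23}:F_937] dividing [F_{937^11}:F_937] = 11, contradiction.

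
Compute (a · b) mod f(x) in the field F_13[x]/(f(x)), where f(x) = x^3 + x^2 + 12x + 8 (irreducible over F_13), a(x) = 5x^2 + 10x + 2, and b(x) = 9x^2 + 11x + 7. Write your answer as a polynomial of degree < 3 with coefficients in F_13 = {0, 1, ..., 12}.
a · b ≡ 4x^2 + x + 7 (mod f(x))

Multiply in F_13[x]: a(x)·b(x) = (5x^2 + 10x + 2)·(9x^2 + 11x + 7) = 6x^4 + 2x^3 + 7x^2 + x + 1. This has degree ≥ 3, so divide by f(x) over F_13: 6x^4 + 2x^3 + 7x^2 + x + 1 = (6x + 9)·(x^3 + x^2 + 12x + 8) + (4x^2 + x + 7). Hence a·b ≡ 4x^2 + x + 7 (mod f). (F_13[x]/(f) is a field with 13^3 = 2197 elements since f is irreducible of degree 3.)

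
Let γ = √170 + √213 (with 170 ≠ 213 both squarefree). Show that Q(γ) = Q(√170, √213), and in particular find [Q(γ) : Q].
[Q(γ) : Q] = 4 (equivalently, Q(γ) = Q(√170, √213))

Obviously Q(γ) ⊆ Q(√170, √213), and [Q(√170, √213):Q] = 4 (since 170, 213 are distinct squarefree integers > 1 with 36210 not a perfect square). To show equality we compute the minimal polynomial of γ. From γ = √170 + √213: γ^2 = 170 + 2√(36210) + 213 = 383 + 2√(36210), so γ^2 - 383 = 2√(36210); squaring, (γ^2 - 383)^2 = 4·36210, i.e. γ^4 - 766γ^2 + 146689 - 144840 = 0, i.e. γ^4 - 766γ^2 + 1849 = 0. So γ is a root of x^4 - 766x^2 + 1849. This polynomial is irreducible over Q: it has no rational root (each ±√170 ± √213 is irrational), and any factorization into two quadratics over Q would force √(36210) ∈ Q (pairing opposite roots) or √170, √213 ∈ Q (other pairings), all impossible. Hence [Q(γ):Q] = 4 = [Q(√170, √213):Q], so Q(γ) = Q(√170, √213).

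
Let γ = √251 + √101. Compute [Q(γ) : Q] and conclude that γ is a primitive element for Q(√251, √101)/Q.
[Q(γ) : Q] = 4 (equivalently, Q(γ) = Q(√251, √101))

Obviously Q(γ) ⊆ Q(√251, √101), and [Q(√251, √101):Q] = 4 (since 251, 101 are distinct squarefree integers > 1 with 25351 not a perfect square). To show equality we compute the minimal polynomial of γ. From γ = √251 + √101: γ^2 = 251 + 2√(25351) + 101 = 352 + 2√(25351), so γ^2 - 352 = 2√(25351); squaring, (γ^2 - 352)^2 = 4·25351, i.e. γ^4 - 704γ^2 + 123904 - 101404 = 0, i.e. γ^4 - 704γ^2 + 22500 = 0. So γ is a root of x^4 - 704x^2 + 22500. This polynomial is irreducible over Q: it has no rational root (each ±√251 ± √101 is irrational), and any factorization into two quadratics over Q would force √(25351) ∈ Q (pairing opposite roots) or √251, √101 ∈ Q (other pairings), all impossible. Hence [Q(γ):Q] = 4 = [Q(√251, √101):Q], so Q(γ) = Q(√251, √101).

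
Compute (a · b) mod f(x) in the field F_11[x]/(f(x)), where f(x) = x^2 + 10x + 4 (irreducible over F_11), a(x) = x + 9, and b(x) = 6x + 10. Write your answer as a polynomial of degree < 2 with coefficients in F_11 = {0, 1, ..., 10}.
a · b ≡ 4x (mod f(x))

Multiply in F_11[x]: a(x)·b(x) = (x + 9)·(6x + 10) = 6x^2 + 9x + 2. This has degree ≥ 2, so divide by f(x) over F_11: 6x^2 + 9x + 2 = (6)·(x^2 + 10x + 4) + (4x). Hence a·b ≡ 4x (mod f). (F_11[x]/(f) is a field with 11^2 = 121 elements since f is irreducible of degree 2.)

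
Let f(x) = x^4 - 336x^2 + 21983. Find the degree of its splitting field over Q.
[K : Q] = 4

Solving the quadratic in x^2: x^2 = (336 ± √(336^2 - 4·21983))/2 = (336 ± √24964)/2 = (336 ± 158)/2, giving x^2 = 247 or x^2 = 89. So f(x) = (x^2 - 247)(x^2 - 89) and the roots of f are ±√247, ±√89. Hence the splitting field is K = Q(√247, √89). Since 247 and 89 are distinct squarefree integers > 1, their product 21983 is not a perfect square, so √89 ∉ Q(√247). By the tower law [K:Q] = [Q(√247,√89):Q(√247)] · [Q(√247):Q] = 2 · 2 = 4.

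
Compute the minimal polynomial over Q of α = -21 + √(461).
m_α(x) = x^2 + 42x - 20

From α + 21 = √(461), squaring gives (α + 21)^2 = 461, i.e. α^2 + 42α + 441 = 461, so α^2 + 42α - 20 = 0. The discriminant of x^2 + 42x - 20 is (42)^2 - 4·(-20) = 1764 + 80 = 1844, and 4·(461) is not a perfect square in Q since 461 is squarefree and ≠ 1. Hence x^2 + 42x - 20 is irreducible over Q and is the minimal polynomial of α.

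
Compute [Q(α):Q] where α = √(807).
[Q(α):Q] = 2

[Q(α):Q] equals the degree of the minimal polynomial of α. Here α^2 = 807 and x^2 - 807 is irreducible (d = 807 is squarefree, ≠ 1, hence not a square), so deg(m_α) = 2. Thus [Q(α):Q] = 2.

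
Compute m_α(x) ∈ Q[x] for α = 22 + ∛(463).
m_α(x) = x^3 - 66x^2 + 1452x - 11111

Set β = α - 22 = ∛(463), so β^3 = 463. Then (α - 22)^3 - 463 = 0, i.e. α is a root of g(x) = (x - 22)^3 - 463 = x^3 - 66x^2 + 1452x - 11111. Since g(x) = h(x - 22) where h(x) = x^3 - 463, and h is irreducible over Q (because 463 is not a perfect cube, so h has no rational root, and a monic cubic with no rational root is irreducible), g is also irreducible (irreducibility is preserved under the substitution x → x - 22). Hence m_α(x) = x^3 - 66x^2 + 1452x - 11111.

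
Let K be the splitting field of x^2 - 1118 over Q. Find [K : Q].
[K : Q] = 2

f(x) = x^2 - 1118 factors as (x - √1118)(x + √1118). The splitting field is K = Q(√1118). Since 1118 is squarefree and > 1, it is not a perfect square, so x^2 - 1118 is irreducible over Q and [Q(√1118) : Q] = 2. Hence [K : Q] = 2.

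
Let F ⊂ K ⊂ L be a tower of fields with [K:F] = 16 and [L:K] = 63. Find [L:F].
[L:F] = 1008

The tower law says that for any tower of field extensions F ⊂ K ⊂ L with finite degrees, [L:F] = [L:K] · [K:F]. Here this gives [L:F] = 63 · 16 = 1008.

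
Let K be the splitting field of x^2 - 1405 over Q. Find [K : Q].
[K : Q] = 2

f(x) = x^2 - 1405 factors as (x - √1405)(x + √1405). The splitting field is K = Q(√1405). Since 1405 is squarefree and > 1, it is not a perfect square, so x^2 - 1405 is irreducible over Q and [Q(√1405) : Q] = 2. Hence [K : Q] = 2.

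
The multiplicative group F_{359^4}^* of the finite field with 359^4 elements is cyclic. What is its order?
|F_{359^4}^*| = 16610312160

F_{359^4} has 359^4 = 16610312161 elements; its multiplicative group consists of all nonzero elements, so |F_{359^4}^*| = 16610312161 - 1 = 16610312160. (It is cyclic since any finite subgroup of the multiplicative group of a field is cyclic.)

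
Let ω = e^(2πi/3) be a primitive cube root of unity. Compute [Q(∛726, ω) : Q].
[Q(∛726, ω) : Q] = 6

[Q(∛726):Q] = 3 (min poly x^3 - 726, irreducible since 726 is not a perfect cube). [Q(ω):Q] = 2 (min poly x^2 + x + 1). Since Q(∛726) ⊂ R and ω ∉ R, we have ω ∉ Q(∛726), so x^2 + x + 1 remains irreducible over Q(∛726) and [Q(∛726, ω) : Q(∛726)] = 2. By the tower law, [Q(∛726, ω) : Q] = 3 · 2 = 6. (In fact Q(∛726, ω) is the splitting field of x^3 - 726 over Q.)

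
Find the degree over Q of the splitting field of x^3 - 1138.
[K : Q] = 6

The roots of x^3 - 1138 are ∛1138, ω∛1138, ω^2∛1138 where ω = e^(2πi/3) is a primitive cube root of unity, so K = Q(∛1138, ω). Now [Q(∛1138):Q] = 3 (since 1138 is not a perfect cube, x^3 - 1138 is irreducible) and [Q(ω):Q] = 2. Both 2 and 3 divide [K:Q], and [K:Q] ≤ 3·2 = 6, so [K:Q] = 6. (Equivalently: Q(∛1138) ⊂ R but ω ∉ R, so [K : Q(∛1138)] = 2.)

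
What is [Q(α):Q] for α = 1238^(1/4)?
[Q(α):Q] = 4

α is a root of x^4 - 1238. By Eisenstein's criterion at the prime p = 2 (which divides the constant term 1238 but p^2 = 4 does not, since 1238 is squarefree), x^4 - 1238 is irreducible over Q. Hence [Q(α):Q] = 4.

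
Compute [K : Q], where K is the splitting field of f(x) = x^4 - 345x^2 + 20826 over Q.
[K : Q] = 4

Solving the quadratic in x^2: x^2 = (345 ± √(345^2 - 4·20826))/2 = (345 ± √35721)/2 = (345 ± 189)/2, giving x^2 = 78 or x^2 = 267. So f(x) = (x^2 - 78)(x^2 - 267) and the roots of f are ±√78, ±√267. Hence the splitting field is K = Q(√78, √267). Since 78 and 267 are distinct squarefree integers > 1, their product 20826 is not a perfect square, so √267 ∉ Q(√78). By the tower law [K:Q] = [Q(√78,√267):Q(√78)] · [Q(√78):Q] = 2 · 2 = 4.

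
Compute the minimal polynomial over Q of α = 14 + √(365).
m_α(x) = x^2 - 28x - 169

From α - 14 = √(365), squaring gives (α - 14)^2 = 365, i.e. α^2 - 28α + 196 = 365, so α^2 - 28α - 169 = 0. The discriminant of x^2 - 28x - 169 is (-28)^2 - 4·(-169) = 784 + 676 = 1460, and 4·(365) is not a perfect square in Q since 365 is squarefree and ≠ 1. Hence x^2 - 28x - 169 is irreducible over Q and is the minimal polynomial of α.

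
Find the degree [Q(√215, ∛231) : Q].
[Q(√215, ∛231) : Q] = 6

Let L = Q(√215, ∛231). Since Q(√215) ⊂ L and [Q(√215):Q] = 2, the tower law gives 2 | [L:Q]. Likewise Q(∛231) ⊂ L with [Q(∛231):Q] = 3 (because 231 is not a perfect cube), so 3 | [L:Q]. As gcd(2,3) = 1, [L:Q] is divisible by 6. Conversely L is generated over Q by √215 and ∛231, so [L:Q] ≤ 2·3 = 6. Therefore [Q(√215, ∛231) : Q] = 6.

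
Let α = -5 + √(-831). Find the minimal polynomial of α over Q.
m_α(x) = x^2 + 10x + 856

From α + 5 = √(-831), squaring gives (α + 5)^2 = -831, i.e. α^2 + 10α + 25 = -831, so α^2 + 10α + 856 = 0. The discriminant of x^2 + 10x + 856 is (10)^2 - 4·(856) = 100 - 3424 = -3324, and 4·(-831) is not a perfect square in Q since -831 is squarefree and ≠ 1. Hence x^2 + 10x + 856 is irreducible over Q and is the minimal polynomial of α.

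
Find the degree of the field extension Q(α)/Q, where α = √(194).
[Q(α):Q] = 2

[Q(α):Q] equals the degree of the minimal polynomial of α. Here α^2 = 194 and x^2 - 194 is irreducible (d = 194 is squarefree, ≠ 1, hence not a square), so deg(m_α) = 2. Thus [Q(α):Q] = 2.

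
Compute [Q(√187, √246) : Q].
[Q(√187, √246) : Q] = 4

[Q(√187):Q] = 2 (min poly x^2 - 187, irreducible since 187 is squarefree > 1). For the top step, suppose √246 ∈ Q(√187), say √246 = c + d√187 with c, d ∈ Q. Squaring: 246 = c^2 + 187d^2 + 2cd√187. Since √187 ∉ Q this forces 2cd = 0. If d = 0 then √246 = c ∈ Q, contradicting 246 squarefree > 1. If c = 0 then 246 = 187d^2, so 187·246 = (187d)^2 is a perfect square in Q — but 187·246 = 46002 is not a perfect square (since 187 and 246 are distinct squarefree integers). Contradiction. Hence √246 ∉ Q(√187), so x^2 - 246 stays irreducible over Q(√187) and [Q(√187, √246) : Q(√187)] = 2. By the tower law, [Q(√187, √246) : Q] = 2 · 2 = 4.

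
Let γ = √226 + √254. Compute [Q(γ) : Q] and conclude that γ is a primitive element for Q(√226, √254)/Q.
[Q(γ) : Q] = 4 (equivalently, Q(γ) = Q(√226, √254))

Obviously Q(γ) ⊆ Q(√226, √254), and [Q(√226, √254):Q] = 4 (since 226, 254 are distinct squarefree integers > 1 with 57404 not a perfect square). To show equality we compute the minimal polynomial of γ. From γ = √226 + √254: γ^2 = 226 + 2√(57404) + 254 = 480 + 2√(57404), so γ^2 - 480 = 2√(57404); squaring, (γ^2 - 480)^2 = 4·57404, i.e. γ^4 - 960γ^2 + 230400 - 229616 = 0, i.e. γ^4 - 960γ^2 + 784 = 0. So γ is a root of x^4 - 960x^2 + 784. This polynomial is irreducible over Q: it has no rational root (each ±√226 ± √254 is irrational), and any factorization into two quadratics over Q would force √(57404) ∈ Q (pairing opposite roots) or √226, √254 ∈ Q (other pairings), all impossible. Hence [Q(γ):Q] = 4 = [Q(√226, √254):Q], so Q(γ) = Q(√226, √254).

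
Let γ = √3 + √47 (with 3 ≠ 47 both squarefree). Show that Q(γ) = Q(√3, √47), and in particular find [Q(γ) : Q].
[Q(γ) : Q] = 4 (equivalently, Q(γ) = Q(√3, √47))

Obviously Q(γ) ⊆ Q(√3, √47), and [Q(√3, √47):Q] = 4 (since 3, 47 are distinct squarefree integers > 1 with 141 not a perfect square). To show equality we compute the minimal polynomial of γ. From γ = √3 + √47: γ^2 = 3 + 2√(141) + 47 = 50 + 2√(141), so γ^2 - 50 = 2√(141); squaring, (γ^2 - 50)^2 = 4·141, i.e. γ^4 - 100γ^2 + 2500 - 564 = 0, i.e. γ^4 - 100γ^2 + 1936 = 0. So γ is a root of x^4 - 100x^2 + 1936. This polynomial is irreducible over Q: it has no rational root (each ±√3 ± √47 is irrational), and any factorization into two quadratics over Q would force √(141) ∈ Q (pairing opposite roots) or √3, √47 ∈ Q (other pairings), all impossible. Hence [Q(γ):Q] = 4 = [Q(√3, √47):Q], so Q(γ) = Q(√3, √47).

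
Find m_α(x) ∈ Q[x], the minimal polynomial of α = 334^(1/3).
m_α(x) = x^3 - 334

α satisfies α^3 = 334, so x^3 - 334 annihilates α. By the rational root test, a rational root p/q (in lowest terms) of x^3 - 334 would satisfy p^3 = 334 q^3, forcing q = 1 and p^3 = 334; but 334 is not a perfect cube, contradiction. A monic cubic over Q with no rational root is irreducible (any nontrivial factorization would include a linear factor). Hence x^3 - 334 is the minimal polynomial of α, and in particular [Q(α):Q] = 3.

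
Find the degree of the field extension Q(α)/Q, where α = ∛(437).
[Q(α):Q] = 3

The minimal polynomial of α is x^3 - 437, irreducible over Q since 437 is not a perfect cube (so x^3 - 437 has no rational root). Hence [Q(α):Q] = deg(m_α) = 3.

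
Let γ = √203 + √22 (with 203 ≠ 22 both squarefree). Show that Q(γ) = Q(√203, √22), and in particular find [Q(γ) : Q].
[Q(γ) : Q] = 4 (equivalently, Q(γ) = Q(√203, √22))

Obviously Q(γ) ⊆ Q(√203, √22), and [Q(√203, √22):Q] = 4 (since 203, 22 are distinct squarefree integers > 1 with 4466 not a perfect square). To show equality we compute the minimal polynomial of γ. From γ = √203 + √22: γ^2 = 203 + 2√(4466) + 22 = 225 + 2√(4466), so γ^2 - 225 = 2√(4466); squaring, (γ^2 - 225)^2 = 4·4466, i.e. γ^4 - 450γ^2 + 50625 - 17864 = 0, i.e. γ^4 - 450γ^2 + 32761 = 0. So γ is a root of x^4 - 450x^2 + 32761. This polynomial is irreducible over Q: it has no rational root (each ±√203 ± √22 is irrational), and any factorization into two quadratics over Q would force √(4466) ∈ Q (pairing opposite roots) or √203, √22 ∈ Q (other pairings), all impossible. Hence [Q(γ):Q] = 4 = [Q(√203, √22):Q], so Q(γ) = Q(√203, √22).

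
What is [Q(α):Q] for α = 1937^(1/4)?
[Q(α):Q] = 4

α is a root of x^4 - 1937. By Eisenstein's criterion at the prime p = 13 (which divides the constant term 1937 but p^2 = 169 does not, since 1937 is squarefree), x^4 - 1937 is irreducible over Q. Hence [Q(α):Q] = 4.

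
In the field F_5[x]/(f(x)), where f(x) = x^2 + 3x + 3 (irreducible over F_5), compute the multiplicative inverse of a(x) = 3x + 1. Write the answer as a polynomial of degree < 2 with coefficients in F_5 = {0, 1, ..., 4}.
a(x)^(-1) ≡ 3x + 3 (mod f(x))

Since f is irreducible over F_5, F_5[x]/(f) is a field and a(x) ≠ 0 has an inverse. Apply the extended Euclidean algorithm to f(x) and a(x) in F_5[x]: f(x) = (2x + 2)·a(x) + (1). The last nonzero remainder is the constant 1 = gcd(f, a) in F_5. Back-substituting through the division chain expresses 1 = s(x)·a(x) + t(x)·f(x) with s(x) ≡ 3x + 3 (mod f), so a(x)^(-1) ≡ s(x) = 3x + 3 (mod f). Check: (3x + 1)·(3x + 3) = 4x^2 + 2x + 3 ≡ 1 (mod x^2 + 3x + 3).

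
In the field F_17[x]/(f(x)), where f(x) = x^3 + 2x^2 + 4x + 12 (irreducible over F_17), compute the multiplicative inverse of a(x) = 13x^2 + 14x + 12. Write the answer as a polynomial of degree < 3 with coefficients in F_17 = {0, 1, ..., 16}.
a(x)^(-1) ≡ 13x^2 + 8x + 9 (mod f(x))

Since f is irreducible over F_17, F_17[x]/(f) is a field and a(x) ≠ 0 has an inverse. Apply the extended Euclidean algorithm to f(x) and a(x) in F_17[x]: f(x) = (4x + 5)·a(x) + (5x + 3);  a(x) = (6x + 6)·(5x + 3) + (11). The last nonzero remainder is the constant 11 = gcd(f, a) in F_17. Back-substituting through the division chain expresses 11 = s(x)·a(x) + t(x)·f(x) with s(x) ≡ 7x^2 + 3x + 14 (mod f), so (7x^2 + 3x + 14)·a(x) ≡ 11 (mod f). Multiplying by 11^(-1) ≡ 14 in F_17 gives a(x)^(-1) ≡ 14·(7x^2 + 3x + 14) ≡ 13x^2 + 8x + 9 (mod f). Check: (13x^2 + 14x + 12)·(13x^2 + 8x + 9) = 16x^4 + 14x^3 + 11x^2 + x + 6 ≡ 1 (mod x^3 + 2x^2 + 4x + 12).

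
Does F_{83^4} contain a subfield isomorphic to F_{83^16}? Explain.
No: F_{83^16} is not a subfield of F_{83^4}

F_{p^m} embeds in F_{p^n} iff m | n. Here 16 ∤ 4 (since 4 = 0·16 + 4 with remainder 4 ≠ 0), so F_{83^16} is not a subfield of F_{83^4}. Equivalently: if it were, the tower law would give 16 = [F_{83^16}:F_83] dividing [F_{83^4}:F_83] = 4, contradiction.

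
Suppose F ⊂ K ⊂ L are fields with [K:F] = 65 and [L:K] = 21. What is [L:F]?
[L:F] = 1365

The tower law says that for any tower of field extensions F ⊂ K ⊂ L with finite degrees, [L:F] = [L:K] · [K:F]. Here this gives [L:F] = 21 · 65 = 1365.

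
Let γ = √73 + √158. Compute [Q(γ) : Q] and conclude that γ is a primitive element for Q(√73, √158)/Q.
[Q(γ) : Q] = 4 (equivalently, Q(γ) = Q(√73, √158))

Obviously Q(γ) ⊆ Q(√73, √158), and [Q(√73, √158):Q] = 4 (since 73, 158 are distinct squarefree integers > 1 with 11534 not a perfect square). To show equality we compute the minimal polynomial of γ. From γ = √73 + √158: γ^2 = 73 + 2√(11534) + 158 = 231 + 2√(11534), so γ^2 - 231 = 2√(11534); squaring, (γ^2 - 231)^2 = 4·11534, i.e. γ^4 - 462γ^2 + 53361 - 46136 = 0, i.e. γ^4 - 462γ^2 + 7225 = 0. So γ is a root of x^4 - 462x^2 + 7225. This polynomial is irreducible over Q: it has no rational root (each ±√73 ± √158 is irrational), and any factorization into two quadratics over Q would force √(11534) ∈ Q (pairing opposite roots) or √73, √158 ∈ Q (other pairings), all impossible. Hence [Q(γ):Q] = 4 = [Q(√73, √158):Q], so Q(γ) = Q(√73, √158).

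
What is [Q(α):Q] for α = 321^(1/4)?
[Q(α):Q] = 4

α is a root of x^4 - 321. By Eisenstein's criterion at the prime p = 3 (which divides the constant term 321 but p^2 = 9 does not, since 321 is squarefree), x^4 - 321 is irreducible over Q. Hence [Q(α):Q] = 4.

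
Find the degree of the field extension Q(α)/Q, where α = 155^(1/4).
[Q(α):Q] = 4

α is a root of x^4 - 155. By Eisenstein's criterion at the prime p = 5 (which divides the constant term 155 but p^2 = 25 does not, since 155 is squarefree), x^4 - 155 is irreducible over Q. Hence [Q(α):Q] = 4.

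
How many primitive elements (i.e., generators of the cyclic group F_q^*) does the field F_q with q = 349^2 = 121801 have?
There are φ(121800) = 26880 primitive elements

F_q^* is cyclic of order q - 1 = 121800. A cyclic group of order m has exactly φ(m) generators. Here m = 121800 = 2^3 · 3 · 5^2 · 7 · 29, so the number of primitive elements is φ(121800) = 26880.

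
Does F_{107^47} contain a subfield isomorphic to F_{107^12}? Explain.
No: F_{107^12} is not a subfield of F_{107^47}

F_{p^m} embeds in F_{p^n} iff m | n. Here 12 ∤ 47 (since 47 = 3·12 + 11 with remainder 11 ≠ 0), so F_{107^12} is not a subfield of F_{107^47}. Equivalently: if it were, the tower law would give 12 = [F_{107^12}:F_107] dividing [F_{107^47}:F_107] = 47, contradiction.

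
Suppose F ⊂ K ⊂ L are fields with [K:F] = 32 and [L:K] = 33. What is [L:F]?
[L:F] = 1056

The tower law says that for any tower of field extensions F ⊂ K ⊂ L with finite degrees, [L:F] = [L:K] · [K:F]. Here this gives [L:F] = 33 · 32 = 1056.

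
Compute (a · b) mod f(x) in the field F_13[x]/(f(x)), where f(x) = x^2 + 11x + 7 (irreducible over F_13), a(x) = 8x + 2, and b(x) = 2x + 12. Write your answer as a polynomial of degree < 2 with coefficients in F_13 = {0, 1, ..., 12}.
a · b ≡ 2x + 3 (mod f(x))

Multiply in F_13[x]: a(x)·b(x) = (8x + 2)·(2x + 12) = 3x^2 + 9x + 11. This has degree ≥ 2, so divide by f(x) over F_13: 3x^2 + 9x + 11 = (3)·(x^2 + 11x + 7) + (2x + 3). Hence a·b ≡ 2x + 3 (mod f). (F_13[x]/(f) is a field with 13^2 = 169 elements since f is irreducible of degree 2.)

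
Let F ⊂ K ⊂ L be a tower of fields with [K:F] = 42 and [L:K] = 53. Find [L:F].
[L:F] = 2226

The tower law says that for any tower of field extensions F ⊂ K ⊂ L with finite degrees, [L:F] = [L:K] · [K:F]. Here this gives [L:F] = 53 · 42 = 2226.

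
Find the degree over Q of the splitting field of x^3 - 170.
[K : Q] = 6

The roots of x^3 - 170 are ∛170, ω∛170, ω^2∛170 where ω = e^(2πi/3) is a primitive cube root of unity, so K = Q(∛170, ω). Now [Q(∛170):Q] = 3 (since 170 is not a perfect cube, x^3 - 170 is irreducible) and [Q(ω):Q] = 2. Both 2 and 3 divide [K:Q], and [K:Q] ≤ 3·2 = 6, so [K:Q] = 6. (Equivalently: Q(∛170) ⊂ R but ω ∉ R, so [K : Q(∛170)] = 2.)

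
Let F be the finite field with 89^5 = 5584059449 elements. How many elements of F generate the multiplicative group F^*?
There are φ(5584059448) = 2511600000 primitive elements

F_q^* is cyclic of order q - 1 = 5584059448. A cyclic group of order m has exactly φ(m) generators. Here m = 5584059448 = 2^3 · 11 · 131 · 691 · 701, so the number of primitive elements is φ(5584059448) = 2511600000.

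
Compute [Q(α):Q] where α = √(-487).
[Q(α):Q] = 2

[Q(α):Q] equals the degree of the minimal polynomial of α. Here α^2 = -487 and x^2 + 487 is irreducible (d = -487 is squarefree, ≠ 1, hence not a square), so deg(m_α) = 2. Thus [Q(α):Q] = 2.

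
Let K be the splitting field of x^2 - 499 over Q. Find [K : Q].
[K : Q] = 2

f(x) = x^2 - 499 factors as (x - √499)(x + √499). The splitting field is K = Q(√499). Since 499 is squarefree and > 1, it is not a perfect square, so x^2 - 499 is irreducible over Q and [Q(√499) : Q] = 2. Hence [K : Q] = 2.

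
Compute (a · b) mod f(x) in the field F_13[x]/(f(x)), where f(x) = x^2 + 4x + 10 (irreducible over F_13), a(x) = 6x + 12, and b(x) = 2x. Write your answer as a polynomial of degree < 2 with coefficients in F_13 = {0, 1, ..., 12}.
a · b ≡ 2x + 10 (mod f(x))

Multiply in F_13[x]: a(x)·b(x) = (6x + 12)·(2x) = 12x^2 + 11x. This has degree ≥ 2, so divide by f(x) over F_13: 12x^2 + 11x = (12)·(x^2 + 4x + 10) + (2x + 10). Hence a·b ≡ 2x + 10 (mod f). (F_13[x]/(f) is a field with 13^2 = 169 elements since f is irreducible of degree 2.)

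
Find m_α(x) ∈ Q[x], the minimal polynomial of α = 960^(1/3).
m_α(x) = x^3 - 960

α satisfies α^3 = 960, so x^3 - 960 annihilates α. By the rational root test, a rational root p/q (in lowest terms) of x^3 - 960 would satisfy p^3 = 960 q^3, forcing q = 1 and p^3 = 960; but 960 is not a perfect cube, contradiction. A monic cubic over Q with no rational root is irreducible (any nontrivial factorization would include a linear factor). Hence x^3 - 960 is the minimal polynomial of α, and in particular [Q(α):Q] = 3.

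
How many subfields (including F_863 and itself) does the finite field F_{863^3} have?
F_{863^3} has 2 subfields

The subfields of F_{p^n} are exactly the fields F_{p^d} for d | n (each is the fixed field of the unique index-d subgroup of Gal(F_{p^n}/F_p) ≅ Z/nZ). The divisors of n = 3 are {1, 3}, giving 2 subfields: F_{863^1}, F_{863^3}.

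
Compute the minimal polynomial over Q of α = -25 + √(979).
m_α(x) = x^2 + 50x - 354

From α + 25 = √(979), squaring gives (α + 25)^2 = 979, i.e. α^2 + 50α + 625 = 979, so α^2 + 50α - 354 = 0. The discriminant of x^2 + 50x - 354 is (50)^2 - 4·(-354) = 2500 + 1416 = 3916, and 4·(979) is not a perfect square in Q since 979 is squarefree and ≠ 1. Hence x^2 + 50x - 354 is irreducible over Q and is the minimal polynomial of α.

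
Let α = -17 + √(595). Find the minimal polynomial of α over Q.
m_α(x) = x^2 + 34x - 306

From α + 17 = √(595), squaring gives (α + 17)^2 = 595, i.e. α^2 + 34α + 289 = 595, so α^2 + 34α - 306 = 0. The discriminant of x^2 + 34x - 306 is (34)^2 - 4·(-306) = 1156 + 1224 = 2380, and 4·(595) is not a perfect square in Q since 595 is squarefree and ≠ 1. Hence x^2 + 34x - 306 is irreducible over Q and is the minimal polynomial of α.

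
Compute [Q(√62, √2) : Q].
[Q(√62, √2) : Q] = 4

[Q(√62):Q] = 2 (min poly x^2 - 62, irreducible since 62 is squarefree > 1). For the top step, suppose √2 ∈ Q(√62), say √2 = c + d√62 with c, d ∈ Q. Squaring: 2 = c^2 + 62d^2 + 2cd√62. Since √62 ∉ Q this forces 2cd = 0. If d = 0 then √2 = c ∈ Q, contradicting 2 squarefree > 1. If c = 0 then 2 = 62d^2, so 62·2 = (62d)^2 is a perfect square in Q — but 62·2 = 124 is not a perfect square (since 62 and 2 are distinct squarefree integers). Contradiction. Hence √2 ∉ Q(√62), so x^2 - 2 stays irreducible over Q(√62) and [Q(√62, √2) : Q(√62)] = 2. By the tower law, [Q(√62, √2) : Q] = 2 · 2 = 4.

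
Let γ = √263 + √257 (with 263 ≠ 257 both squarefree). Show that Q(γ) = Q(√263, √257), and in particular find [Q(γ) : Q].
[Q(γ) : Q] = 4 (equivalently, Q(γ) = Q(√263, √257))

Obviously Q(γ) ⊆ Q(√263, √257), and [Q(√263, √257):Q] = 4 (since 263, 257 are distinct squarefree integers > 1 with 67591 not a perfect square). To show equality we compute the minimal polynomial of γ. From γ = √263 + √257: γ^2 = 263 + 2√(67591) + 257 = 520 + 2√(67591), so γ^2 - 520 = 2√(67591); squaring, (γ^2 - 520)^2 = 4·67591, i.e. γ^4 - 1040γ^2 + 270400 - 270364 = 0, i.e. γ^4 - 1040γ^2 + 36 = 0. So γ is a root of x^4 - 1040x^2 + 36. This polynomial is irreducible over Q: it has no rational root (each ±√263 ± √257 is irrational), and any factorization into two quadratics over Q would force √(67591) ∈ Q (pairing opposite roots) or √263, √257 ∈ Q (other pairings), all impossible. Hence [Q(γ):Q] = 4 = [Q(√263, √257):Q], so Q(γ) = Q(√263, √257).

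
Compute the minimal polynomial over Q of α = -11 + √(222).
m_α(x) = x^2 + 22x - 101

From α + 11 = √(222), squaring gives (α + 11)^2 = 222, i.e. α^2 + 22α + 121 = 222, so α^2 + 22α - 101 = 0. The discriminant of x^2 + 22x - 101 is (22)^2 - 4·(-101) = 484 + 404 = 888, and 4·(222) is not a perfect square in Q since 222 is squarefree and ≠ 1. Hence x^2 + 22x - 101 is irreducible over Q and is the minimal polynomial of α.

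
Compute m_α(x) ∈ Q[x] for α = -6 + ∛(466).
m_α(x) = x^3 + 18x^2 + 108x - 250

Set β = α + 6 = ∛(466), so β^3 = 466. Then (α + 6)^3 - 466 = 0, i.e. α is a root of g(x) = (x + 6)^3 - 466 = x^3 + 18x^2 + 108x - 250. Since g(x) = h(x + 6) where h(x) = x^3 - 466, and h is irreducible over Q (because 466 is not a perfect cube, so h has no rational root, and a monic cubic with no rational root is irreducible), g is also irreducible (irreducibility is preserved under the substitution x → x + 6). Hence m_α(x) = x^3 + 18x^2 + 108x - 250.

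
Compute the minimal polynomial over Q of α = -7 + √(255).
m_α(x) = x^2 + 14x - 206

From α + 7 = √(255), squaring gives (α + 7)^2 = 255, i.e. α^2 + 14α + 49 = 255, so α^2 + 14α - 206 = 0. The discriminant of x^2 + 14x - 206 is (14)^2 - 4·(-206) = 196 + 824 = 1020, and 4·(255) is not a perfect square in Q since 255 is squarefree and ≠ 1. Hence x^2 + 14x - 206 is irreducible over Q and is the minimal polynomial of α.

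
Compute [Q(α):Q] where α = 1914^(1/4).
[Q(α):Q] = 4

α is a root of x^4 - 1914. By Eisenstein's criterion at the prime p = 2 (which divides the constant term 1914 but p^2 = 4 does not, since 1914 is squarefree), x^4 - 1914 is irreducible over Q. Hence [Q(α):Q] = 4.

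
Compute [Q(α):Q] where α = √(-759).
[Q(α):Q] = 2

[Q(α):Q] equals the degree of the minimal polynomial of α. Here α^2 = -759 and x^2 + 759 is irreducible (d = -759 is squarefree, ≠ 1, hence not a square), so deg(m_α) = 2. Thus [Q(α):Q] = 2.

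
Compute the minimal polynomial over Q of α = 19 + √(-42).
m_α(x) = x^2 - 38x + 403

From α - 19 = √(-42), squaring gives (α - 19)^2 = -42, i.e. α^2 - 38α + 361 = -42, so α^2 - 38α + 403 = 0. The discriminant of x^2 - 38x + 403 is (-38)^2 - 4·(403) = 1444 - 1612 = -168, and 4·(-42) is not a perfect square in Q since -42 is squarefree and ≠ 1. Hence x^2 - 38x + 403 is irreducible over Q and is the minimal polynomial of α.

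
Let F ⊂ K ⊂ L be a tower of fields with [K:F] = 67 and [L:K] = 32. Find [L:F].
[L:F] = 2144

The tower law says that for any tower of field extensions F ⊂ K ⊂ L with finite degrees, [L:F] = [L:K] · [K:F]. Here this gives [L:F] = 32 · 67 = 2144.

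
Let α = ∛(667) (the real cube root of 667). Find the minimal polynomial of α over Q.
m_α(x) = x^3 - 667

α satisfies α^3 = 667, so x^3 - 667 annihilates α. By the rational root test, a rational root p/q (in lowest terms) of x^3 - 667 would satisfy p^3 = 667 q^3, forcing q = 1 and p^3 = 667; but 667 is not a perfect cube, contradiction. A monic cubic over Q with no rational root is irreducible (any nontrivial factorization would include a linear factor). Hence x^3 - 667 is the minimal polynomial of α, and in particular [Q(α):Q] = 3.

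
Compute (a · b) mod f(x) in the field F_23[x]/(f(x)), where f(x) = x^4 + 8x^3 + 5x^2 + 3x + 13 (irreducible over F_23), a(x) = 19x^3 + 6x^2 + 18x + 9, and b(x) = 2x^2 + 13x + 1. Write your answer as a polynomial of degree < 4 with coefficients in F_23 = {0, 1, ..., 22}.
a · b ≡ 4x^3 + x^2 + 6x + 19 (mod f(x))

Multiply in F_23[x]: a(x)·b(x) = (19x^3 + 6x^2 + 18x + 9)·(2x^2 + 13x + 1) = 15x^5 + 6x^4 + 18x^3 + 5x^2 + 20x + 9. This has degree ≥ 4, so divide by f(x) over F_23: 15x^5 + 6x^4 + 18x^3 + 5x^2 + 20x + 9 = (15x + 1)·(x^4 + 8x^3 + 5x^2 + 3x + 13) + (4x^3 + x^2 + 6x + 19). Hence a·b ≡ 4x^3 + x^2 + 6x + 19 (mod f). (F_23[x]/(f) is a field with 23^4 = 279841 elements since f is irreducible of degree 4.)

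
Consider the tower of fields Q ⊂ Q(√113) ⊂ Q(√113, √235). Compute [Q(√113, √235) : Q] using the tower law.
[Q(√113, √235) : Q] = 4

[Q(√113):Q] = 2 (min poly x^2 - 113, irreducible since 113 is squarefree > 1). For the top step, suppose √235 ∈ Q(√113), say √235 = c + d√113 with c, d ∈ Q. Squaring: 235 = c^2 + 113d^2 + 2cd√113. Since √113 ∉ Q this forces 2cd = 0. If d = 0 then √235 = c ∈ Q, contradicting 235 squarefree > 1. If c = 0 then 235 = 113d^2, so 113·235 = (113d)^2 is a perfect square in Q — but 113·235 = 26555 is not a perfect square (since 113 and 235 are distinct squarefree integers). Contradiction. Hence √235 ∉ Q(√113), so x^2 - 235 stays irreducible over Q(√113) and [Q(√113, √235) : Q(√113)] = 2. By the tower law, [Q(√113, √235) : Q] = 2 · 2 = 4.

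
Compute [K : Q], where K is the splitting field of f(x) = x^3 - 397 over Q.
[K : Q] = 6

The roots of x^3 - 397 are ∛397, ω∛397, ω^2∛397 where ω = e^(2πi/3) is a primitive cube root of unity, so K = Q(∛397, ω). Now [Q(∛397):Q] = 3 (since 397 is not a perfect cube, x^3 - 397 is irreducible) and [Q(ω):Q] = 2. Both 2 and 3 divide [K:Q], and [K:Q] ≤ 3·2 = 6, so [K:Q] = 6. (Equivalently: Q(∛397) ⊂ R but ω ∉ R, so [K : Q(∛397)] = 2.)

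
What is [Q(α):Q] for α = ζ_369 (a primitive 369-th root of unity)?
[Q(α):Q] = 240

The minimal polynomial of ζ_369 over Q is the 369-th cyclotomic polynomial Φ_369(x), which is irreducible over Q and has degree φ(369) = 240. Hence [Q(α):Q] = φ(369) = 240.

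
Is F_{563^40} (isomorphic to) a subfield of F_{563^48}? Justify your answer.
No: F_{563^40} is not a subfield of F_{563^48}

F_{p^m} embeds in F_{p^n} iff m | n. Here 40 ∤ 48 (since 48 = 1·40 + 8 with remainder 8 ≠ 0), so F_{563^40} is not a subfield of F_{563^48}. Equivalently: if it were, the tower law would give 40 = [F_{563^40}:F_563] dividing [F_{563^48}:F_563] = 48, contradiction.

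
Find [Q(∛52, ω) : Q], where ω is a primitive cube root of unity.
[Q(∛52, ω) : Q] = 6

[Q(∛52):Q] = 3 (min poly x^3 - 52, irreducible since 52 is not a perfect cube). [Q(ω):Q] = 2 (min poly x^2 + x + 1). Since Q(∛52) ⊂ R and ω ∉ R, we have ω ∉ Q(∛52), so x^2 + x + 1 remains irreducible over Q(∛52) and [Q(∛52, ω) : Q(∛52)] = 2. By the tower law, [Q(∛52, ω) : Q] = 3 · 2 = 6. (In fact Q(∛52, ω) is the splitting field of x^3 - 52 over Q.)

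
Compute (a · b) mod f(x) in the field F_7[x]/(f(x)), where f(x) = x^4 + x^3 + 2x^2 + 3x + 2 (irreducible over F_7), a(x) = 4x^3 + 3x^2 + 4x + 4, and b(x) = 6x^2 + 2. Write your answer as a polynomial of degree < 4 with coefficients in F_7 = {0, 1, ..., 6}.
a · b ≡ 4x^3 + 5x^2 + 6x + 6 (mod f(x))

Multiply in F_7[x]: a(x)·b(x) = (4x^3 + 3x^2 + 4x + 4)·(6x^2 + 2) = 3x^5 + 4x^4 + 4x^3 + 2x^2 + x + 1. This has degree ≥ 4, so divide by f(x) over F_7: 3x^5 + 4x^4 + 4x^3 + 2x^2 + x + 1 = (3x + 1)·(x^4 + x^3 + 2x^2 + 3x + 2) + (4x^3 + 5x^2 + 6x + 6). Hence a·b ≡ 4x^3 + 5x^2 + 6x + 6 (mod f). (F_7[x]/(f) is a field with 7^4 = 2401 elements since f is irreducible of degree 4.)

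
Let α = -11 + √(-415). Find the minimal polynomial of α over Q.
m_α(x) = x^2 + 22x + 536

From α + 11 = √(-415), squaring gives (α + 11)^2 = -415, i.e. α^2 + 22α + 121 = -415, so α^2 + 22α + 536 = 0. The discriminant of x^2 + 22x + 536 is (22)^2 - 4·(536) = 484 - 2144 = -1660, and 4·(-415) is not a perfect square in Q since -415 is squarefree and ≠ 1. Hence x^2 + 22x + 536 is irreducible over Q and is the minimal polynomial of α.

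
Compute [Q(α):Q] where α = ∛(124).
[Q(α):Q] = 3

The minimal polynomial of α is x^3 - 124, irreducible over Q since 124 is not a perfect cube (so x^3 - 124 has no rational root). Hence [Q(α):Q] = deg(m_α) = 3.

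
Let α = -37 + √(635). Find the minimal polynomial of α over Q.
m_α(x) = x^2 + 74x + 734

From α + 37 = √(635), squaring gives (α + 37)^2 = 635, i.e. α^2 + 74α + 1369 = 635, so α^2 + 74α + 734 = 0. The discriminant of x^2 + 74x + 734 is (74)^2 - 4·(734) = 5476 - 2936 = 2540, and 4·(635) is not a perfect square in Q since 635 is squarefree and ≠ 1. Hence x^2 + 74x + 734 is irreducible over Q and is the minimal polynomial of α.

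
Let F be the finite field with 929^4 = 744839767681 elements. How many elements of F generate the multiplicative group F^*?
There are φ(744839767680) = 185588121600 primitive elements

F_q^* is cyclic of order q - 1 = 744839767680. A cyclic group of order m has exactly φ(m) generators. Here m = 744839767680 = 2^7 · 3 · 5 · 29 · 31 · 431521, so the number of primitive elements is φ(744839767680) = 185588121600.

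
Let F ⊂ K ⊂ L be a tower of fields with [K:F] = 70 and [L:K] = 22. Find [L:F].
[L:F] = 1540

The tower law says that for any tower of field extensions F ⊂ K ⊂ L with finite degrees, [L:F] = [L:K] · [K:F]. Here this gives [L:F] = 22 · 70 = 1540.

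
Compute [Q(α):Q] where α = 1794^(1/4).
[Q(α):Q] = 4

α is a root of x^4 - 1794. By Eisenstein's criterion at the prime p = 2 (which divides the constant term 1794 but p^2 = 4 does not, since 1794 is squarefree), x^4 - 1794 is irreducible over Q. Hence [Q(α):Q] = 4.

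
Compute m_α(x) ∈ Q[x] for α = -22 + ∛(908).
m_α(x) = x^3 + 66x^2 + 1452x + 9740

Set β = α + 22 = ∛(908), so β^3 = 908. Then (α + 22)^3 - 908 = 0, i.e. α is a root of g(x) = (x + 22)^3 - 908 = x^3 + 66x^2 + 1452x + 9740. Since g(x) = h(x + 22) where h(x) = x^3 - 908, and h is irreducible over Q (because 908 is not a perfect cube, so h has no rational root, and a monic cubic with no rational root is irreducible), g is also irreducible (irreducibility is preserved under the substitution x → x + 22). Hence m_α(x) = x^3 + 66x^2 + 1452x + 9740.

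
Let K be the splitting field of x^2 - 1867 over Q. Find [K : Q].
[K : Q] = 2

f(x) = x^2 - 1867 factors as (x - √1867)(x + √1867). The splitting field is K = Q(√1867). Since 1867 is squarefree and > 1, it is not a perfect square, so x^2 - 1867 is irreducible over Q and [Q(√1867) : Q] = 2. Hence [K : Q] = 2.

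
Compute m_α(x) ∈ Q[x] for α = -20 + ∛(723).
m_α(x) = x^3 + 60x^2 + 1200x + 7277

Set β = α + 20 = ∛(723), so β^3 = 723. Then (α + 20)^3 - 723 = 0, i.e. α is a root of g(x) = (x + 20)^3 - 723 = x^3 + 60x^2 + 1200x + 7277. Since g(x) = h(x + 20) where h(x) = x^3 - 723, and h is irreducible over Q (because 723 is not a perfect cube, so h has no rational root, and a monic cubic with no rational root is irreducible), g is also irreducible (irreducibility is preserved under the substitution x → x + 20). Hence m_α(x) = x^3 + 60x^2 + 1200x + 7277.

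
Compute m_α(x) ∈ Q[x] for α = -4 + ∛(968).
m_α(x) = x^3 + 12x^2 + 48x - 904

Set β = α + 4 = ∛(968), so β^3 = 968. Then (α + 4)^3 - 968 = 0, i.e. α is a root of g(x) = (x + 4)^3 - 968 = x^3 + 12x^2 + 48x - 904. Since g(x) = h(x + 4) where h(x) = x^3 - 968, and h is irreducible over Q (because 968 is not a perfect cube, so h has no rational root, and a monic cubic with no rational root is irreducible), g is also irreducible (irreducibility is preserved under the substitution x → x + 4). Hence m_α(x) = x^3 + 12x^2 + 48x - 904.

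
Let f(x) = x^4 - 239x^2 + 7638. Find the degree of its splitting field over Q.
[K : Q] = 4

Solving the quadratic in x^2: x^2 = (239 ± √(239^2 - 4·7638))/2 = (239 ± √26569)/2 = (239 ± 163)/2, giving x^2 = 201 or x^2 = 38. So f(x) = (x^2 - 201)(x^2 - 38) and the roots of f are ±√201, ±√38. Hence the splitting field is K = Q(√201, √38). Since 201 and 38 are distinct squarefree integers > 1, their product 7638 is not a perfect square, so √38 ∉ Q(√201). By the tower law [K:Q] = [Q(√201,√38):Q(√201)] · [Q(√201):Q] = 2 · 2 = 4.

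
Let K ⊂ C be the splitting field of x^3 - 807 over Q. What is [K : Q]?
[K : Q] = 6

The roots of x^3 - 807 are ∛807, ω∛807, ω^2∛807 where ω = e^(2πi/3) is a primitive cube root of unity, so K = Q(∛807, ω). Now [Q(∛807):Q] = 3 (since 807 is not a perfect cube, x^3 - 807 is irreducible) and [Q(ω):Q] = 2. Both 2 and 3 divide [K:Q], and [K:Q] ≤ 3·2 = 6, so [K:Q] = 6. (Equivalently: Q(∛807) ⊂ R but ω ∉ R, so [K : Q(∛807)] = 2.)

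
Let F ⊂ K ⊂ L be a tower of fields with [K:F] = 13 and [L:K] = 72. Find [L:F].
[L:F] = 936

The tower law says that for any tower of field extensions F ⊂ K ⊂ L with finite degrees, [L:F] = [L:K] · [K:F]. Here this gives [L:F] = 72 · 13 = 936.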